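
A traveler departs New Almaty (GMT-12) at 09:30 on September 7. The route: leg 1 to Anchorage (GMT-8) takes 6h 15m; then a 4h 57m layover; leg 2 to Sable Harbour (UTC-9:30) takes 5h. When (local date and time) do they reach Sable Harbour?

04:12 on September 8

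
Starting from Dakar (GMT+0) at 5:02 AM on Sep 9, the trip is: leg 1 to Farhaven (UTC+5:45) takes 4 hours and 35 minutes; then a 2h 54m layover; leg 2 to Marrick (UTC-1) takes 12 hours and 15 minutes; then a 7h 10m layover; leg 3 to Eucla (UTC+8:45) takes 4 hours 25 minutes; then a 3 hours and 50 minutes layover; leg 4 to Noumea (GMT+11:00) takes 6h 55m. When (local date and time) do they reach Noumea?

10:06 AM on September 11

Dakar is at UTC+0, so departure is already 5:02 AM UTC on Sep 9.
Add 4 hours and 35 minutes leg 1 → 9:37 AM UTC.
Add 2 hours 54 minutes layover in Farhaven → 12:31 PM UTC.
Add 12 hours and 15 minutes leg 2 → 12:46 AM UTC (Sep 10).
Add 7 hours 10 minutes layover in Marrick → 7:56 AM UTC.
Add 4 hours and 25 minutes leg 3 → 12:21 PM UTC.
Add 3 hours and 50 minutes layover in Eucla → 4:11 PM UTC.
Add 6 hours and 55 minutes leg 4 → 11:06 PM UTC.
Noumea is UTC+11:00, so local arrival = 11:06 PM + 11:00 = 10:06 AM on Sep 11.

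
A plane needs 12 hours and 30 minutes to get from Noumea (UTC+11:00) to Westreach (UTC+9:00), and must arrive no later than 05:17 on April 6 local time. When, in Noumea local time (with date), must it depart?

18:47 on Apr 5

Target arrival in UTC: 05:17 − 9:00 = 20:17 on Apr 5.
Subtract 12 hours and 30 minutes → departure 07:47 UTC on Apr 5.
Noumea is UTC+11:00: 07:47 + 11:00 = 18:47 on Apr 5.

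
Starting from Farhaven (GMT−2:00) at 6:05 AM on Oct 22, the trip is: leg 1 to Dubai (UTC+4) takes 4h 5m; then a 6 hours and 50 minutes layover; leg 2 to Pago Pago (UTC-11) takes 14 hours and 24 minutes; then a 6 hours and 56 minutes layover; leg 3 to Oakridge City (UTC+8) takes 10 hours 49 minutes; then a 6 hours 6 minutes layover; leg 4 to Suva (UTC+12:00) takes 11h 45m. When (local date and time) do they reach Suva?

Convert departure to UTC: 6:05 AM + 2:00 = 8:05 AM UTC on Oct 22.
Add 4 hours 5 minutes leg 1 → 12:10 PM UTC.
Add 6 hours 50 minutes layover in Dubai → 7:00 PM UTC.
Add 14 hours and 24 minutes leg 2 → 9:24 AM UTC (Oct 23).
Add 6 hours 56 minutes layover in Pago Pago → 4:20 PM UTC.
Add 10 hours and 49 minutes leg 3 → 3:09 AM UTC (Oct 24).
Add 6 hours 6 minutes layover in Oakridge City → 9:15 AM UTC.
Add 11 hours 45 minutes leg 4 → 9:00 PM UTC.
Suva is UTC+12:00, so local arrival = 9:00 PM + 12:00 = 9:00 AM on Oct 25.

9:00 AM on Oct 25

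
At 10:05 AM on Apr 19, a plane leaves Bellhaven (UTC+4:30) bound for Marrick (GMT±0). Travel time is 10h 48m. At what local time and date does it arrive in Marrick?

Convert departure to UTC: 10:05 AM − 4:30 = 5:35 AM UTC on Apr 19.
Add 10 hours 48 minutes travel time → 4:23 PM UTC.
Marrick is UTC+0, so local arrival is the same: 4:23 PM on Apr 19.

4:23 PM on April 19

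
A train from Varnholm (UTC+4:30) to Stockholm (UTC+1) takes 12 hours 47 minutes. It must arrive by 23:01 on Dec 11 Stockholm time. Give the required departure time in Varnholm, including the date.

13:44 on December 11

Target arrival in UTC: 23:01 − 1:00 = 22:01 on Dec 11.
Subtract 12 hours 47 minutes → departure 09:14 UTC on Dec 11.
Varnholm is UTC+4:30: 09:14 + 4:30 = 13:44 on Dec 11.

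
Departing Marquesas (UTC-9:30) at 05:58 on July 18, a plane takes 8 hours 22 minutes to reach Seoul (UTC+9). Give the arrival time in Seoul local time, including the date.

Convert departure to UTC: 05:58 + 9:30 = 15:28 UTC on Jul 18.
Add 8 hours and 22 minutes travel time → 23:50 UTC.
Seoul is UTC+9:00, so local arrival = 23:50 + 9:00 = 08:50 on Jul 19.

08:50 on Jul 19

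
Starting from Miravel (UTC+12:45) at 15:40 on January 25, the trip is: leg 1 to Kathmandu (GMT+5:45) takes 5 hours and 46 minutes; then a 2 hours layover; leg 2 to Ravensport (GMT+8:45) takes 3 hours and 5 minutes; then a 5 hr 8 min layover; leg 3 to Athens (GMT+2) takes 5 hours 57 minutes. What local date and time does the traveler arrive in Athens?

02:51 on January 26

Convert departure to UTC: 15:40 − 12:45 = 02:55 UTC on Jan 25.
Add 5 hours and 46 minutes leg 1 → 08:41 UTC.
Add 2 hours layover in Kathmandu → 10:41 UTC.
Add 3 hours and 5 minutes leg 2 → 13:46 UTC.
Add 5 hours and 8 minutes layover in Ravensport → 18:54 UTC.
Add 5 hours and 57 minutes leg 3 → 00:51 UTC (Jan 26).
Athens is UTC+2:00, so local arrival = 00:51 + 2:00 = 02:51 on Jan 26.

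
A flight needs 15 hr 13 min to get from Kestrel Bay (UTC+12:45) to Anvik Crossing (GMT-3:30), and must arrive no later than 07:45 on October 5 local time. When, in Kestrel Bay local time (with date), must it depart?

Target arrival in UTC: 07:45 + 3:30 = 11:15 on Oct 5.
Subtract 15 hours and 13 minutes → departure 20:02 UTC on Oct 4.
Kestrel Bay is UTC+12:45: 20:02 + 12:45 = 08:47 on Oct 5.

08:47 on October 5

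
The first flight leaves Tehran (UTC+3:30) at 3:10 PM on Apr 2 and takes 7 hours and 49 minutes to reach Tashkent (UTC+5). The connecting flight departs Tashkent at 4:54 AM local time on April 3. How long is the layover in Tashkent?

Convert departure to UTC: 3:10 PM − 3:30 = 11:40 AM UTC on Apr 2.
Add 7 hours 49 minutes flight time → 7:29 PM UTC.
Tashkent is UTC+5:00, so local arrival = 7:29 PM + 5:00 = 12:29 AM on Apr 3.
Layover = 4:54 AM − 12:29 AM = 4 hours 25 minutes.

4 hours 25 minutes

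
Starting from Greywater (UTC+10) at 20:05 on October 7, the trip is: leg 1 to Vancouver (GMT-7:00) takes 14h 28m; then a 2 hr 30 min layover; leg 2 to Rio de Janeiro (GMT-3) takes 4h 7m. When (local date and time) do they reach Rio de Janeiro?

Convert departure to UTC: 20:05 − 10:00 = 10:05 UTC on Oct 7.
Add 14 hours 28 minutes leg 1 → 00:33 UTC (Oct 8).
Add 2 hours and 30 minutes layover in Vancouver → 03:03 UTC.
Add 4 hours 7 minutes leg 2 → 07:10 UTC.
Rio de Janeiro is UTC−3:00, so local arrival = 07:10 − 3:00 = 04:10 on Oct 8.

04:10 on Oct 8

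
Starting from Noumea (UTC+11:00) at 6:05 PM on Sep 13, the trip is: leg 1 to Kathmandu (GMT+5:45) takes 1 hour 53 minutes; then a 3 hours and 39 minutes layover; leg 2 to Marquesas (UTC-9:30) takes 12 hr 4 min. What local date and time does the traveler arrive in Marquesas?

Convert departure to UTC: 6:05 PM − 11:00 = 7:05 AM UTC on Sep 13.
Add 1 hour and 53 minutes leg 1 → 8:58 AM UTC.
Add 3 hours 39 minutes layover in Kathmandu → 12:37 PM UTC.
Add 12 hours 4 minutes leg 2 → 12:41 AM UTC (Sep 14).
Marquesas is UTC−9:30, so local arrival = 12:41 AM − 9:30 = 3:11 PM on Sep 13.

3:11 PM on September 13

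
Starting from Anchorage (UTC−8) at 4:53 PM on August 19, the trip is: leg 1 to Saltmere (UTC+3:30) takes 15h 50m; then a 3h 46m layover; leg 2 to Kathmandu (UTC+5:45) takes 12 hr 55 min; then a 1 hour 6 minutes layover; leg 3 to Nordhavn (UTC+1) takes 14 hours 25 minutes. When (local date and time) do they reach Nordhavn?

1:55 AM on August 22

Convert departure to UTC: 4:53 PM + 8:00 = 12:53 AM UTC on Aug 20.
Add 15 hours and 50 minutes leg 1 → 4:43 PM UTC.
Add 3 hours and 46 minutes layover in Saltmere → 8:29 PM UTC.
Add 12 hours 55 minutes leg 2 → 9:24 AM UTC (Aug 21).
Add 1 hour 6 minutes layover in Kathmandu → 10:30 AM UTC.
Add 14 hours 25 minutes leg 3 → 12:55 AM UTC (Aug 22).
Nordhavn is UTC+1:00, so local arrival = 12:55 AM + 1:00 = 1:55 AM on Aug 22.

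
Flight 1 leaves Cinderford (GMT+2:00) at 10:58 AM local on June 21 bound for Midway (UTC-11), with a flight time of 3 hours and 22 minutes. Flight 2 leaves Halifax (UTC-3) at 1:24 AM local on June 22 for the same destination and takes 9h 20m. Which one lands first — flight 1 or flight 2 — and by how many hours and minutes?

the first, by 25 hours 24 minutes

Flight 1 in UTC: 10:58 AM − 2:00 = 8:58 AM on Jun 21.
+3 hours 22 minutes → arrive 12:20 PM UTC on Jun 21.
Flight 2 in UTC: 1:24 AM + 3:00 = 4:24 AM on Jun 22.
+9 hours and 20 minutes → arrive 1:44 PM UTC on Jun 22.
Flight 1 lands earlier by 25 hours 24 minutes.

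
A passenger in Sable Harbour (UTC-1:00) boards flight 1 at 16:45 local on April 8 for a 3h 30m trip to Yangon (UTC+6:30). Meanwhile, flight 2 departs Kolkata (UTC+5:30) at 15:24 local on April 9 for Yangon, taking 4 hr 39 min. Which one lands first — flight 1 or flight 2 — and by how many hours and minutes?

Flight 1 in UTC: 16:45 + 1:00 = 17:45 on Apr 8.
+3 hours and 30 minutes → arrive 21:15 UTC on Apr 8.
Flight 2 in UTC: 15:24 − 5:30 = 09:54 on Apr 9.
+4 hours 39 minutes → arrive 14:33 UTC on Apr 9.
Flight 1 lands earlier by 17 hours 18 minutes.

the first, by 17 hours 18 minutes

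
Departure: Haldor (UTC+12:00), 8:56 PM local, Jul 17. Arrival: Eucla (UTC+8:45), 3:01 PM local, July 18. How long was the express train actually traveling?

Departure in UTC: 8:56 PM − 12:00 = 8:56 AM on Jul 17.
Arrival in UTC: 3:01 PM − 8:45 = 6:16 AM on Jul 18.
Elapsed = 6:16 AM − 8:56 AM (+1 day) = 21 hours 20 minutes.

21 hours 20 minutes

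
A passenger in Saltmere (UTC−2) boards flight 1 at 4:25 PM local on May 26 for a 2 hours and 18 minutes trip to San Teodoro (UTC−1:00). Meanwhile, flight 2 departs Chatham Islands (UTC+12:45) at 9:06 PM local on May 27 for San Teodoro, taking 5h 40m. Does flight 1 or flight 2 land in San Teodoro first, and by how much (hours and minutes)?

the first, by 17 hours 18 minutes

Flight 1 in UTC: 4:25 PM + 2:00 = 6:25 PM on May 26.
+2 hours and 18 minutes → arrive 8:43 PM UTC on May 26.
Flight 2 in UTC: 9:06 PM − 12:45 = 8:21 AM on May 27.
+5 hours 40 minutes → arrive 2:01 PM UTC on May 27.
Flight 1 lands earlier by 17 hours 18 minutes.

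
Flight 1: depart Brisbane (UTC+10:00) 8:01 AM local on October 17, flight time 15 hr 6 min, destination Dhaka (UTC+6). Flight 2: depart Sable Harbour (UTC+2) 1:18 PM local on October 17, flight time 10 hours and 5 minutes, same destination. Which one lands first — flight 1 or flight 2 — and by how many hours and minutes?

the first, by 8 hours 16 minutes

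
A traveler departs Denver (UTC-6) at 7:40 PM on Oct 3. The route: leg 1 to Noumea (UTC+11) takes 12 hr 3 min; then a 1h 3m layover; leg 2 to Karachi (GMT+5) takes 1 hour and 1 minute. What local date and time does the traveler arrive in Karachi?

Convert departure to UTC: 7:40 PM + 6:00 = 1:40 AM UTC on Oct 4.
Add 12 hours 3 minutes leg 1 → 1:43 PM UTC.
Add 1 hour and 3 minutes layover in Noumea → 2:46 PM UTC.
Add 1 hour 1 minute leg 2 → 3:47 PM UTC.
Karachi is UTC+5:00, so local arrival = 3:47 PM + 5:00 = 8:47 PM on Oct 4.

8:47 PM on October 4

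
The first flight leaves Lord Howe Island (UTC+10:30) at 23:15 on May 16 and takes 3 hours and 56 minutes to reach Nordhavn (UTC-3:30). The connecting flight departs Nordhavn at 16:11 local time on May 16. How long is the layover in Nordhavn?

Convert departure to UTC: 23:15 − 10:30 = 12:45 UTC on May 16.
Add 3 hours and 56 minutes flight time → 16:41 UTC.
Nordhavn is UTC−3:30, so local arrival = 16:41 − 3:30 = 13:11 on May 16.
Layover = 16:11 − 13:11 = 3 hours.

3 hours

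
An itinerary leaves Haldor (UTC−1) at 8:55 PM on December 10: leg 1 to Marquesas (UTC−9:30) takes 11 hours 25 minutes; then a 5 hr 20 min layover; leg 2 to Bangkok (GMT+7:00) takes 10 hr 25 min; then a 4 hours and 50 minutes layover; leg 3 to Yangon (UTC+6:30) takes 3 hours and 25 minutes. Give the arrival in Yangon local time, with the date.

3:50 PM on December 12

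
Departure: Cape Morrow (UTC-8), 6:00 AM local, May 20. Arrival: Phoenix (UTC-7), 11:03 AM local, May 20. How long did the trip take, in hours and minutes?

Phoenix is 1:00 ahead of Cape Morrow.
Clock-face elapsed time (ignoring zones) is 5 hours 3 minutes.
Actual elapsed = 5 hours 3 minutes − 1:00 = 4 hours 3 minutes.

4 hours 3 minutes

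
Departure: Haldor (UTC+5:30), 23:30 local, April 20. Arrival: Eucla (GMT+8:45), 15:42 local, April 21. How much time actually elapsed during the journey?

Departure in UTC: 23:30 − 5:30 = 18:00 on Apr 20.
Arrival in UTC: 15:42 − 8:45 = 06:57 on Apr 21.
Elapsed = 06:57 − 18:00 (+1 day) = 12 hours 57 minutes.

12 hours 57 minutes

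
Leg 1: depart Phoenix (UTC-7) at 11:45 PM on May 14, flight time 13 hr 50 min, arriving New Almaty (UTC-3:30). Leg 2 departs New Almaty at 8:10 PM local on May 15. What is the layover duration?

Convert departure to UTC: 11:45 PM + 7:00 = 6:45 AM UTC on May 15.
Add 13 hours and 50 minutes flight time → 8:35 PM UTC.
New Almaty is UTC−3:30, so local arrival = 8:35 PM − 3:30 = 5:05 PM on May 15.
Layover = 8:10 PM − 5:05 PM = 3 hours 5 minutes.

3 hours 5 minutes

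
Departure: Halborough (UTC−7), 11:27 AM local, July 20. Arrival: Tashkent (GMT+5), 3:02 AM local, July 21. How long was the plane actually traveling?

Departure in UTC: 11:27 AM + 7:00 = 6:27 PM on Jul 20.
Arrival in UTC: 3:02 AM − 5:00 = 10:02 PM on Jul 20.
Elapsed = 10:02 PM − 6:27 PM = 3 hours 35 minutes.

3 hours 35 minutes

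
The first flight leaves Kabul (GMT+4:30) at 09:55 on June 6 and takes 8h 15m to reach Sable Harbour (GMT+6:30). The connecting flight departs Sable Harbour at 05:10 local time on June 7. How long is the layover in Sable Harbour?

Convert departure to UTC: 09:55 − 4:30 = 05:25 UTC on Jun 6.
Add 8 hours 15 minutes flight time → 13:40 UTC.
Sable Harbour is UTC+6:30, so local arrival = 13:40 + 6:30 = 20:10 on Jun 6.
Layover = 05:10 − 20:10 (+1 day) = 9 hours.

9 hours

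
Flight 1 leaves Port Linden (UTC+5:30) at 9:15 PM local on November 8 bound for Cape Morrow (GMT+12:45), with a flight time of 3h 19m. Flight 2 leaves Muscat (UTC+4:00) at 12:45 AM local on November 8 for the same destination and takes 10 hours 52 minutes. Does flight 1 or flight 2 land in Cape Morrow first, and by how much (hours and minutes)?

the second, by 11 hours 27 minutes

Flight 1 in UTC: 9:15 PM − 5:30 = 3:45 PM on Nov 8.
+3 hours and 19 minutes → arrive 7:04 PM UTC on Nov 8.
Flight 2 in UTC: 12:45 AM − 4:00 = 8:45 PM on Nov 7.
+10 hours 52 minutes → arrive 7:37 AM UTC on Nov 8.
Flight 2 lands earlier by 11 hours 27 minutes.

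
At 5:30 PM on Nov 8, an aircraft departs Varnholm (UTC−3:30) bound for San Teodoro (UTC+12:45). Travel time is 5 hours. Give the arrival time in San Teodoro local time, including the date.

2:45 PM on November 9

San Teodoro is 16:15 ahead of Varnholm.
After 5 hours it is 10:30 PM in Varnholm.
Shift by the zone difference: 10:30 PM + 16:15 = 2:45 PM on Nov 9 in San Teodoro.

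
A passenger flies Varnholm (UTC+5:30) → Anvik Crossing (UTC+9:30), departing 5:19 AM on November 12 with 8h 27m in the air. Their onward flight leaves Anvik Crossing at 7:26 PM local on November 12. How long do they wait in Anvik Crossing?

1 hour 40 minutes

Convert departure to UTC: 5:19 AM − 5:30 = 11:49 PM UTC on Nov 11.
Add 8 hours and 27 minutes flight time → 8:16 AM UTC (Nov 12).
Anvik Crossing is UTC+9:30, so local arrival = 8:16 AM + 9:30 = 5:46 PM on Nov 12.
Layover = 7:26 PM − 5:46 PM = 1 hour 40 minutes.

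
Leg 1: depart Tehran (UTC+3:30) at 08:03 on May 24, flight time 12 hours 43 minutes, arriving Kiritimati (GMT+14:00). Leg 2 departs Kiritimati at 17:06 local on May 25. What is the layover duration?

9 hours 50 minutes

Convert departure to UTC: 08:03 − 3:30 = 04:33 UTC on May 24.
Add 12 hours 43 minutes flight time → 17:16 UTC.
Kiritimati is UTC+14:00, so local arrival = 17:16 + 14:00 = 07:16 on May 25.
Layover = 17:06 − 07:16 = 9 hours 50 minutes.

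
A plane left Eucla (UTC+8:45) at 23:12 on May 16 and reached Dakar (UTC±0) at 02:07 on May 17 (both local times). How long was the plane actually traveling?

Departure in UTC: 23:12 − 8:45 = 14:27 on May 16.
Arrival is already UTC: 02:07 on May 17.
Elapsed = 02:07 − 14:27 (+1 day) = 11 hours 40 minutes.

11 hours 40 minutes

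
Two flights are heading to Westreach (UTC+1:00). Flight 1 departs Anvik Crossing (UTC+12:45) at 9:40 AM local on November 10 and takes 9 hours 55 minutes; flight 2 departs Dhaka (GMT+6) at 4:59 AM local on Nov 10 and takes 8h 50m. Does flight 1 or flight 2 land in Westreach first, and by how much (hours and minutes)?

the first, by 59 minutes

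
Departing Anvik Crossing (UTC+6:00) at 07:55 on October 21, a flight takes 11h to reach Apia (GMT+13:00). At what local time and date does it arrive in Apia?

01:55 on Oct 22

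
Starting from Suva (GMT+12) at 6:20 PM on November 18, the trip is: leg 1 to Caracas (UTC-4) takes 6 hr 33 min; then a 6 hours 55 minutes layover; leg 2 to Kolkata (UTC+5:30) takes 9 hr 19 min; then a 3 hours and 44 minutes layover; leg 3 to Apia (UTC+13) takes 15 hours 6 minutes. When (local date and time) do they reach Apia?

12:57 PM on Nov 20

Convert departure to UTC: 6:20 PM − 12:00 = 6:20 AM UTC on Nov 18.
Add 6 hours 33 minutes leg 1 → 12:53 PM UTC.
Add 6 hours and 55 minutes layover in Caracas → 7:48 PM UTC.
Add 9 hours and 19 minutes leg 2 → 5:07 AM UTC (Nov 19).
Add 3 hours 44 minutes layover in Kolkata → 8:51 AM UTC.
Add 15 hours and 6 minutes leg 3 → 11:57 PM UTC.
Apia is UTC+13:00, so local arrival = 11:57 PM + 13:00 = 12:57 PM on Nov 20.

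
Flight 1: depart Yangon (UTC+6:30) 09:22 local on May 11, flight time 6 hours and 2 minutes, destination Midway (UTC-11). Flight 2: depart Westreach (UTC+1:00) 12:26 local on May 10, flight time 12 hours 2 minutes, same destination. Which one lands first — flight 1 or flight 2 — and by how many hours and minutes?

Flight 1 in UTC: 09:22 − 6:30 = 02:52 on May 11.
+6 hours and 2 minutes → arrive 08:54 UTC on May 11.
Flight 2 in UTC: 12:26 − 1:00 = 11:26 on May 10.
+12 hours 2 minutes → arrive 23:28 UTC on May 10.
Flight 2 lands earlier by 9 hours 26 minutes.

the second, by 9 hours 26 minutes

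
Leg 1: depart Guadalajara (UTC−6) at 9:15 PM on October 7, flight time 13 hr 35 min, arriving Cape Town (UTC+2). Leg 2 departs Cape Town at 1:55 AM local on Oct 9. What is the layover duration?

Convert departure to UTC: 9:15 PM + 6:00 = 3:15 AM UTC on Oct 8.
Add 13 hours and 35 minutes flight time → 4:50 PM UTC.
Cape Town is UTC+2:00, so local arrival = 4:50 PM + 2:00 = 6:50 PM on Oct 8.
Layover = 1:55 AM − 6:50 PM (+1 day) = 7 hours 5 minutes.

7 hours 5 minutes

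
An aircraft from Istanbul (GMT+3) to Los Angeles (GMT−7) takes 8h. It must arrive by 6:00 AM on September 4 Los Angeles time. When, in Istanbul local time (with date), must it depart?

Target arrival in UTC: 6:00 AM + 7:00 = 1:00 PM on Sep 4.
Subtract 8 hours → departure 5:00 AM UTC on Sep 4.
Istanbul is UTC+3:00: 5:00 AM + 3:00 = 8:00 AM on Sep 4.

8:00 AM on Sep 4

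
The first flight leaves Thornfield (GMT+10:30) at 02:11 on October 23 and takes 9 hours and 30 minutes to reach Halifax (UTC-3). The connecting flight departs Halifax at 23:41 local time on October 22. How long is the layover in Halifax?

1 hour 30 minutes

Convert departure to UTC: 02:11 − 10:30 = 15:41 UTC on Oct 22.
Add 9 hours and 30 minutes flight time → 01:11 UTC (Oct 23).
Halifax is UTC−3:00, so local arrival = 01:11 − 3:00 = 22:11 on Oct 22.
Layover = 23:41 − 22:11 = 1 hour 30 minutes.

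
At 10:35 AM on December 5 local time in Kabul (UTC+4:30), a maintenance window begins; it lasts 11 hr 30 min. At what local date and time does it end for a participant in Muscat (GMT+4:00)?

Muscat is 0:30 behind Kabul.
After 11 hours 30 minutes it is 10:05 PM in Kabul.
Shift by the zone difference: 10:05 PM − 0:30 = 9:35 PM on Dec 5 in Muscat.

9:35 PM on December 5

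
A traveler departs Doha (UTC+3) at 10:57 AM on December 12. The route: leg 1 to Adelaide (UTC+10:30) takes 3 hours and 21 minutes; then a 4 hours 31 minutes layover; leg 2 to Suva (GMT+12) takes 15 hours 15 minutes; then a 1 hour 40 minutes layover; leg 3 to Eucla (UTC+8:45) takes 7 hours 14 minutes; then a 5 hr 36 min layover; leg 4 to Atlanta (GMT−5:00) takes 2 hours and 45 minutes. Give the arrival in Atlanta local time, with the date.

7:19 PM on December 13

Convert departure to UTC: 10:57 AM − 3:00 = 7:57 AM UTC on Dec 12.
Add 3 hours 21 minutes leg 1 → 11:18 AM UTC.
Add 4 hours 31 minutes layover in Adelaide → 3:49 PM UTC.
Add 15 hours and 15 minutes leg 2 → 7:04 AM UTC (Dec 13).
Add 1 hour 40 minutes layover in Suva → 8:44 AM UTC.
Add 7 hours and 14 minutes leg 3 → 3:58 PM UTC.
Add 5 hours and 36 minutes layover in Eucla → 9:34 PM UTC.
Add 2 hours 45 minutes leg 4 → 12:19 AM UTC (Dec 14).
Atlanta is UTC−5:00, so local arrival = 12:19 AM − 5:00 = 7:19 PM on Dec 13.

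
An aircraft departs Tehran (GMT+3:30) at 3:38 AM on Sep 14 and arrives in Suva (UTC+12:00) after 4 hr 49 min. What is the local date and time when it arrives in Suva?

4:57 PM on Sep 14

Convert departure to UTC: 3:38 AM − 3:30 = 12:08 AM UTC on Sep 14.
Add 4 hours 49 minutes travel time → 4:57 AM UTC.
Suva is UTC+12:00, so local arrival = 4:57 AM + 12:00 = 4:57 PM on Sep 14.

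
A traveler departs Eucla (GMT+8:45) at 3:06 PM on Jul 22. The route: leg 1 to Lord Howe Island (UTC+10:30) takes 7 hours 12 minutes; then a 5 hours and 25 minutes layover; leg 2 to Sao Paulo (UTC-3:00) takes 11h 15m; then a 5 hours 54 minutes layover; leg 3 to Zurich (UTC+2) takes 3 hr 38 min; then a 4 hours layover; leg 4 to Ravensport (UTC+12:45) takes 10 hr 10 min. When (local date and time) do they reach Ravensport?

6:40 PM on Jul 24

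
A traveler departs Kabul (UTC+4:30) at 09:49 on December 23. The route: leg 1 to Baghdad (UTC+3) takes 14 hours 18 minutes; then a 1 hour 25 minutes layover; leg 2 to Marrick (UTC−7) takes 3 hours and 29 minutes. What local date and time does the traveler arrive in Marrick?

17:31 on December 23

Convert departure to UTC: 09:49 − 4:30 = 05:19 UTC on Dec 23.
Add 14 hours and 18 minutes leg 1 → 19:37 UTC.
Add 1 hour and 25 minutes layover in Baghdad → 21:02 UTC.
Add 3 hours 29 minutes leg 2 → 00:31 UTC (Dec 24).
Marrick is UTC−7:00, so local arrival = 00:31 − 7:00 = 17:31 on Dec 23.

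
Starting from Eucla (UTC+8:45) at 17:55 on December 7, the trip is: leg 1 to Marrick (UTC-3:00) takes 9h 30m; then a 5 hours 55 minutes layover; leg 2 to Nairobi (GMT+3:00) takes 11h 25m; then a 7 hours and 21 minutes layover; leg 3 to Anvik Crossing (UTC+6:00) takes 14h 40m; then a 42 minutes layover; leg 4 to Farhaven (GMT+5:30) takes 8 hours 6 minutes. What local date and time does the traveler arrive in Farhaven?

00:19 on December 10

Convert departure to UTC: 17:55 − 8:45 = 09:10 UTC on Dec 7.
Add 9 hours 30 minutes leg 1 → 18:40 UTC.
Add 5 hours and 55 minutes layover in Marrick → 00:35 UTC (Dec 8).
Add 11 hours and 25 minutes leg 2 → 12:00 UTC.
Add 7 hours 21 minutes layover in Nairobi → 19:21 UTC.
Add 14 hours and 40 minutes leg 3 → 10:01 UTC (Dec 9).
Add 42 minutes layover in Anvik Crossing → 10:43 UTC.
Add 8 hours 6 minutes leg 4 → 18:49 UTC.
Farhaven is UTC+5:30, so local arrival = 18:49 + 5:30 = 00:19 on Dec 10.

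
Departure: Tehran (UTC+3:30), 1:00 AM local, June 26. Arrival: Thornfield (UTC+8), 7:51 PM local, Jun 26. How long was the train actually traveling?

14 hours 21 minutes

Thornfield is 4:30 ahead of Tehran.
Clock-face elapsed time (ignoring zones) is 18 hours 51 minutes.
Actual elapsed = 18 hours 51 minutes − 4:30 = 14 hours 21 minutes.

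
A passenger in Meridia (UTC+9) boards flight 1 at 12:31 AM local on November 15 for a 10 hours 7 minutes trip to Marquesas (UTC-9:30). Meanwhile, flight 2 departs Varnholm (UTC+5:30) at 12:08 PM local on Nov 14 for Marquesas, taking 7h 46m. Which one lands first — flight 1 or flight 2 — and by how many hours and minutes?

Flight 1 in UTC: 12:31 AM − 9:00 = 3:31 PM on Nov 14.
+10 hours and 7 minutes → arrive 1:38 AM UTC on Nov 15.
Flight 2 in UTC: 12:08 PM − 5:30 = 6:38 AM on Nov 14.
+7 hours 46 minutes → arrive 2:24 PM UTC on Nov 14.
Flight 2 lands earlier by 11 hours 14 minutes.

the second, by 11 hours 14 minutes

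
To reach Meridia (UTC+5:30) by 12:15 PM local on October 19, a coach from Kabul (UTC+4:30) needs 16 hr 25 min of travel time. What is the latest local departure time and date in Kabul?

6:50 PM on October 18

Target arrival in UTC: 12:15 PM − 5:30 = 6:45 AM on Oct 19.
Subtract 16 hours and 25 minutes → departure 2:20 PM UTC on Oct 18.
Kabul is UTC+4:30: 2:20 PM + 4:30 = 6:50 PM on Oct 18.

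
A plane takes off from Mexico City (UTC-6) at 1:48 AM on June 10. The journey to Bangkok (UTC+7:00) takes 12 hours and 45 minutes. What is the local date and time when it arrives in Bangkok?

3:33 AM on June 11

Convert departure to UTC: 1:48 AM + 6:00 = 7:48 AM UTC on Jun 10.
Add 12 hours and 45 minutes travel time → 8:33 PM UTC.
Bangkok is UTC+7:00, so local arrival = 8:33 PM + 7:00 = 3:33 AM on Jun 11.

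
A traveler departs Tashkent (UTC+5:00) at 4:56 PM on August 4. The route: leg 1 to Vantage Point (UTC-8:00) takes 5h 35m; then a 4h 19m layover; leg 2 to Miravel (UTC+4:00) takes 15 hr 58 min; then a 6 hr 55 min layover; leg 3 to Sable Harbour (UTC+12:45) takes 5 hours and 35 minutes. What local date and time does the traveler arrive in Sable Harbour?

Convert departure to UTC: 4:56 PM − 5:00 = 11:56 AM UTC on Aug 4.
Add 5 hours and 35 minutes leg 1 → 5:31 PM UTC.
Add 4 hours and 19 minutes layover in Vantage Point → 9:50 PM UTC.
Add 15 hours and 58 minutes leg 2 → 1:48 PM UTC (Aug 5).
Add 6 hours 55 minutes layover in Miravel → 8:43 PM UTC.
Add 5 hours 35 minutes leg 3 → 2:18 AM UTC (Aug 6).
Sable Harbour is UTC+12:45, so local arrival = 2:18 AM + 12:45 = 3:03 PM on Aug 6.

3:03 PM on Aug 6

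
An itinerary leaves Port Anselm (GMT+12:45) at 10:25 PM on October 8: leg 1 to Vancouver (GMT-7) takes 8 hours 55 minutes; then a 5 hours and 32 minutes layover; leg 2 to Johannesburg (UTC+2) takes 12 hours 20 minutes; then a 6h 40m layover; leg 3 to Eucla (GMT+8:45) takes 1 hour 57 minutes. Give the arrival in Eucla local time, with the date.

Convert departure to UTC: 10:25 PM − 12:45 = 9:40 AM UTC on Oct 8.
Add 8 hours and 55 minutes leg 1 → 6:35 PM UTC.
Add 5 hours and 32 minutes layover in Vancouver → 12:07 AM UTC (Oct 9).
Add 12 hours 20 minutes leg 2 → 12:27 PM UTC.
Add 6 hours and 40 minutes layover in Johannesburg → 7:07 PM UTC.
Add 1 hour and 57 minutes leg 3 → 9:04 PM UTC.
Eucla is UTC+8:45, so local arrival = 9:04 PM + 8:45 = 5:49 AM on Oct 10.

5:49 AM on Oct 10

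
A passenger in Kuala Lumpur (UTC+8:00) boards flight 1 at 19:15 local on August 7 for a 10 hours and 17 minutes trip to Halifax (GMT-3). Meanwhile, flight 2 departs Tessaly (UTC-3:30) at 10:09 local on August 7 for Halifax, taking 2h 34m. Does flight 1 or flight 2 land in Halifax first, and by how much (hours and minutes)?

Flight 1 in UTC: 19:15 − 8:00 = 11:15 on Aug 7.
+10 hours 17 minutes → arrive 21:32 UTC on Aug 7.
Flight 2 in UTC: 10:09 + 3:30 = 13:39 on Aug 7.
+2 hours and 34 minutes → arrive 16:13 UTC on Aug 7.
Flight 2 lands earlier by 5 hours 19 minutes.

the second, by 5 hours 19 minutes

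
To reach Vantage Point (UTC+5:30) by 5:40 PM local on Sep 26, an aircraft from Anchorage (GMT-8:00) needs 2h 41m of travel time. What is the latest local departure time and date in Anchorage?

1:29 AM on Sep 26

Target arrival in UTC: 5:40 PM − 5:30 = 12:10 PM on Sep 26.
Subtract 2 hours 41 minutes → departure 9:29 AM UTC on Sep 26.
Anchorage is UTC−8:00: 9:29 AM − 8:00 = 1:29 AM on Sep 26.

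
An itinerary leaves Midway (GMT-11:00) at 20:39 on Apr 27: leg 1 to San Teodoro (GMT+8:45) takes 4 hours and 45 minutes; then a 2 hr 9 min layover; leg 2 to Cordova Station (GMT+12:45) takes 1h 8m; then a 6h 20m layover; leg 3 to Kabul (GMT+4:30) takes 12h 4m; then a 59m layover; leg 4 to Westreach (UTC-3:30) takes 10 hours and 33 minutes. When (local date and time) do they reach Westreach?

18:07 on April 29

Convert departure to UTC: 20:39 + 11:00 = 07:39 UTC on Apr 28.
Add 4 hours 45 minutes leg 1 → 12:24 UTC.
Add 2 hours and 9 minutes layover in San Teodoro → 14:33 UTC.
Add 1 hour and 8 minutes leg 2 → 15:41 UTC.
Add 6 hours and 20 minutes layover in Cordova Station → 22:01 UTC.
Add 12 hours 4 minutes leg 3 → 10:05 UTC (Apr 29).
Add 59 minutes layover in Kabul → 11:04 UTC.
Add 10 hours 33 minutes leg 4 → 21:37 UTC.
Westreach is UTC−3:30, so local arrival = 21:37 − 3:30 = 18:07 on Apr 29.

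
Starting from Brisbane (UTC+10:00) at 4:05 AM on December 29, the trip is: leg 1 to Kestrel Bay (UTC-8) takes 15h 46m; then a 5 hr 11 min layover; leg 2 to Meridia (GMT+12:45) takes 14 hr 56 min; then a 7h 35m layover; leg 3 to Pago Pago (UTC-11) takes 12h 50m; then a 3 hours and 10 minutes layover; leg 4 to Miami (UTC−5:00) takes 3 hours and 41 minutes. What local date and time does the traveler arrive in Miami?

Convert departure to UTC: 4:05 AM − 10:00 = 6:05 PM UTC on Dec 28.
Add 15 hours and 46 minutes leg 1 → 9:51 AM UTC (Dec 29).
Add 5 hours 11 minutes layover in Kestrel Bay → 3:02 PM UTC.
Add 14 hours 56 minutes leg 2 → 5:58 AM UTC (Dec 30).
Add 7 hours and 35 minutes layover in Meridia → 1:33 PM UTC.
Add 12 hours and 50 minutes leg 3 → 2:23 AM UTC (Dec 31).
Add 3 hours 10 minutes layover in Pago Pago → 5:33 AM UTC.
Add 3 hours 41 minutes leg 4 → 9:14 AM UTC.
Miami is UTC−5:00, so local arrival = 9:14 AM − 5:00 = 4:14 AM on Dec 31.

4:14 AM on December 31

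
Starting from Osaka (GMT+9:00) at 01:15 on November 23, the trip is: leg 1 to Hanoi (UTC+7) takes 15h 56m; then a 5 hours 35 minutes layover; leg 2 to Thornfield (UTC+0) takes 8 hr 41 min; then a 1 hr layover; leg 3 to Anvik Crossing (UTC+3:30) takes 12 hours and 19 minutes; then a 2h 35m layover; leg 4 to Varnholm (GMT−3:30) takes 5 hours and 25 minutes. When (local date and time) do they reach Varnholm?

Convert departure to UTC: 01:15 − 9:00 = 16:15 UTC on Nov 22.
Add 15 hours and 56 minutes leg 1 → 08:11 UTC (Nov 23).
Add 5 hours and 35 minutes layover in Hanoi → 13:46 UTC.
Add 8 hours and 41 minutes leg 2 → 22:27 UTC.
Add 1 hour layover in Thornfield → 23:27 UTC.
Add 12 hours 19 minutes leg 3 → 11:46 UTC (Nov 24).
Add 2 hours and 35 minutes layover in Anvik Crossing → 14:21 UTC.
Add 5 hours 25 minutes leg 4 → 19:46 UTC.
Varnholm is UTC−3:30, so local arrival = 19:46 − 3:30 = 16:16 on Nov 24.

16:16 on November 24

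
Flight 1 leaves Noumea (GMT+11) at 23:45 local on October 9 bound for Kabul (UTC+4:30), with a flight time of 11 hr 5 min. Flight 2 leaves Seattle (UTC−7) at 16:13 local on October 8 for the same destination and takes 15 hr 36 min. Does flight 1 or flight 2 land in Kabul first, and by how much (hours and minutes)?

Flight 1 in UTC: 23:45 − 11:00 = 12:45 on Oct 9.
+11 hours and 5 minutes → arrive 23:50 UTC on Oct 9.
Flight 2 in UTC: 16:13 + 7:00 = 23:13 on Oct 8.
+15 hours 36 minutes → arrive 14:49 UTC on Oct 9.
Flight 2 lands earlier by 9 hours 1 minute.

the second, by 9 hours 1 minute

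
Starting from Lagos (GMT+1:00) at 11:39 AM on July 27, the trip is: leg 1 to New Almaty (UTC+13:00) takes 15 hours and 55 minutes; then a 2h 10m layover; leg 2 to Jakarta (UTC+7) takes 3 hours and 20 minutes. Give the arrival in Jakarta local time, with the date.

3:04 PM on July 28

Convert departure to UTC: 11:39 AM − 1:00 = 10:39 AM UTC on Jul 27.
Add 15 hours and 55 minutes leg 1 → 2:34 AM UTC (Jul 28).
Add 2 hours 10 minutes layover in New Almaty → 4:44 AM UTC.
Add 3 hours and 20 minutes leg 2 → 8:04 AM UTC.
Jakarta is UTC+7:00, so local arrival = 8:04 AM + 7:00 = 3:04 PM on Jul 28.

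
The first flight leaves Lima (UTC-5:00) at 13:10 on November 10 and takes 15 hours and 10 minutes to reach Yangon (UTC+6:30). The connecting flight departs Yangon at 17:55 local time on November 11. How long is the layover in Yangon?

Convert departure to UTC: 13:10 + 5:00 = 18:10 UTC on Nov 10.
Add 15 hours 10 minutes flight time → 09:20 UTC (Nov 11).
Yangon is UTC+6:30, so local arrival = 09:20 + 6:30 = 15:50 on Nov 11.
Layover = 17:55 − 15:50 = 2 hours 5 minutes.

2 hours 5 minutes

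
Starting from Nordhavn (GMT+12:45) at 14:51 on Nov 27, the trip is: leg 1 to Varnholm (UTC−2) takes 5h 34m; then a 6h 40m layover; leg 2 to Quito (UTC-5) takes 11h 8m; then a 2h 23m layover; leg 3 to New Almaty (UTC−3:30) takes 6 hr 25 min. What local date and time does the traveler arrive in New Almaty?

06:46 on Nov 28

Convert departure to UTC: 14:51 − 12:45 = 02:06 UTC on Nov 27.
Add 5 hours 34 minutes leg 1 → 07:40 UTC.
Add 6 hours and 40 minutes layover in Varnholm → 14:20 UTC.
Add 11 hours and 8 minutes leg 2 → 01:28 UTC (Nov 28).
Add 2 hours 23 minutes layover in Quito → 03:51 UTC.
Add 6 hours and 25 minutes leg 3 → 10:16 UTC.
New Almaty is UTC−3:30, so local arrival = 10:16 − 3:30 = 06:46 on Nov 28.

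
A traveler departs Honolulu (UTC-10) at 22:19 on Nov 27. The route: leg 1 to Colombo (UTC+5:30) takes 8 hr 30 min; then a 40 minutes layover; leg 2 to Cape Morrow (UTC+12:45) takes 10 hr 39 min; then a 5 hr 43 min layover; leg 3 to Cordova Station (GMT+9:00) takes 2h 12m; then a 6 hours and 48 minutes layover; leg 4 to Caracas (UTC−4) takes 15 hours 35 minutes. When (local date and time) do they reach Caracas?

06:26 on Nov 30

Convert departure to UTC: 22:19 + 10:00 = 08:19 UTC on Nov 28.
Add 8 hours and 30 minutes leg 1 → 16:49 UTC.
Add 40 minutes layover in Colombo → 17:29 UTC.
Add 10 hours 39 minutes leg 2 → 04:08 UTC (Nov 29).
Add 5 hours and 43 minutes layover in Cape Morrow → 09:51 UTC.
Add 2 hours 12 minutes leg 3 → 12:03 UTC.
Add 6 hours 48 minutes layover in Cordova Station → 18:51 UTC.
Add 15 hours 35 minutes leg 4 → 10:26 UTC (Nov 30).
Caracas is UTC−4:00, so local arrival = 10:26 − 4:00 = 06:26 on Nov 30.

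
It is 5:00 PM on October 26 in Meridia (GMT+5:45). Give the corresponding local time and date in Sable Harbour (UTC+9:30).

8:45 PM on October 26

Sable Harbour is 3:45 ahead of Meridia.
Shift by the zone difference: 5:00 PM + 3:45 = 8:45 PM on Oct 26 in Sable Harbour.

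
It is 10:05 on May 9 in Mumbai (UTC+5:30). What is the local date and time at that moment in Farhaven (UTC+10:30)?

In UTC: 10:05 − 5:30 = 04:35 on May 9.
Farhaven is UTC+10:30: 04:35 + 10:30 = 15:05 on May 9.

15:05 on May 9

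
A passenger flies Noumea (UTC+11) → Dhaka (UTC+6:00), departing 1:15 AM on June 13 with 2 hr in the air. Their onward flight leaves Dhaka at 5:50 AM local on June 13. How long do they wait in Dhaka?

Convert departure to UTC: 1:15 AM − 11:00 = 2:15 PM UTC on Jun 12.
Add 2 hours flight time → 4:15 PM UTC.
Dhaka is UTC+6:00, so local arrival = 4:15 PM + 6:00 = 10:15 PM on Jun 12.
Layover = 5:50 AM − 10:15 PM (+1 day) = 7 hours 35 minutes.

7 hours 35 minutes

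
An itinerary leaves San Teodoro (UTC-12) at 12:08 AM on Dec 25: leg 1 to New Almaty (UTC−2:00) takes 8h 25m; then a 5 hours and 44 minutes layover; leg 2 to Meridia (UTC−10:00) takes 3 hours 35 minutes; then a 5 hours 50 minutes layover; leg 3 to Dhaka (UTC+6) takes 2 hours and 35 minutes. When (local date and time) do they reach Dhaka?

8:17 PM on December 26

Convert departure to UTC: 12:08 AM + 12:00 = 12:08 PM UTC on Dec 25.
Add 8 hours 25 minutes leg 1 → 8:33 PM UTC.
Add 5 hours 44 minutes layover in New Almaty → 2:17 AM UTC (Dec 26).
Add 3 hours and 35 minutes leg 2 → 5:52 AM UTC.
Add 5 hours 50 minutes layover in Meridia → 11:42 AM UTC.
Add 2 hours and 35 minutes leg 3 → 2:17 PM UTC.
Dhaka is UTC+6:00, so local arrival = 2:17 PM + 6:00 = 8:17 PM on Dec 26.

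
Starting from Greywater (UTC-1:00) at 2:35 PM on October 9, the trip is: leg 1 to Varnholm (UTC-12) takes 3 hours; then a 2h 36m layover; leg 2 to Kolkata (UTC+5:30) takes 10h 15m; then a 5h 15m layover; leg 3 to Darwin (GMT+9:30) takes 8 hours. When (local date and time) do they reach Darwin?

6:11 AM on October 11

Convert departure to UTC: 2:35 PM + 1:00 = 3:35 PM UTC on Oct 9.
Add 3 hours leg 1 → 6:35 PM UTC.
Add 2 hours 36 minutes layover in Varnholm → 9:11 PM UTC.
Add 10 hours 15 minutes leg 2 → 7:26 AM UTC (Oct 10).
Add 5 hours and 15 minutes layover in Kolkata → 12:41 PM UTC.
Add 8 hours leg 3 → 8:41 PM UTC.
Darwin is UTC+9:30, so local arrival = 8:41 PM + 9:30 = 6:11 AM on Oct 11.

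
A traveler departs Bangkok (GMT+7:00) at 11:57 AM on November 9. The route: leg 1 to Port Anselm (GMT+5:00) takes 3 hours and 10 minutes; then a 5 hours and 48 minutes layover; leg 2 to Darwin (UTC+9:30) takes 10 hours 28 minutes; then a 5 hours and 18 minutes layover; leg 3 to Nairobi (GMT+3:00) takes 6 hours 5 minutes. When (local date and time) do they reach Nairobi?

Convert departure to UTC: 11:57 AM − 7:00 = 4:57 AM UTC on Nov 9.
Add 3 hours and 10 minutes leg 1 → 8:07 AM UTC.
Add 5 hours and 48 minutes layover in Port Anselm → 1:55 PM UTC.
Add 10 hours and 28 minutes leg 2 → 12:23 AM UTC (Nov 10).
Add 5 hours 18 minutes layover in Darwin → 5:41 AM UTC.
Add 6 hours and 5 minutes leg 3 → 11:46 AM UTC.
Nairobi is UTC+3:00, so local arrival = 11:46 AM + 3:00 = 2:46 PM on Nov 10.

2:46 PM on November 10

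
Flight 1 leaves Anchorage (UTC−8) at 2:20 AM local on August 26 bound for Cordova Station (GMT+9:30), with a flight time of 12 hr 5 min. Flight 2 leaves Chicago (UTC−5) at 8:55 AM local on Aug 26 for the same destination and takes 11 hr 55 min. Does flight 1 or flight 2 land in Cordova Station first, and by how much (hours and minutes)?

the first, by 3 hours 25 minutes

Flight 1 in UTC: 2:20 AM + 8:00 = 10:20 AM on Aug 26.
+12 hours and 5 minutes → arrive 10:25 PM UTC on Aug 26.
Flight 2 in UTC: 8:55 AM + 5:00 = 1:55 PM on Aug 26.
+11 hours 55 minutes → arrive 1:50 AM UTC on Aug 27.
Flight 1 lands earlier by 3 hours 25 minutes.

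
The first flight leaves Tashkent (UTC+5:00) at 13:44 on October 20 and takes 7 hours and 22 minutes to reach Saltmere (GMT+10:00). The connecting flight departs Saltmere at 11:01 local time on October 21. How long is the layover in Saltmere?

Convert departure to UTC: 13:44 − 5:00 = 08:44 UTC on Oct 20.
Add 7 hours 22 minutes flight time → 16:06 UTC.
Saltmere is UTC+10:00, so local arrival = 16:06 + 10:00 = 02:06 on Oct 21.
Layover = 11:01 − 02:06 = 8 hours 55 minutes.

8 hours 55 minutes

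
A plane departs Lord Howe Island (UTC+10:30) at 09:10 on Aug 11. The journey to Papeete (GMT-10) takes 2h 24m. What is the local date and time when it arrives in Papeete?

Convert departure to UTC: 09:10 − 10:30 = 22:40 UTC on Aug 10.
Add 2 hours 24 minutes travel time → 01:04 UTC (Aug 11).
Papeete is UTC−10:00, so local arrival = 01:04 − 10:00 = 15:04 on Aug 10.

15:04 on August 10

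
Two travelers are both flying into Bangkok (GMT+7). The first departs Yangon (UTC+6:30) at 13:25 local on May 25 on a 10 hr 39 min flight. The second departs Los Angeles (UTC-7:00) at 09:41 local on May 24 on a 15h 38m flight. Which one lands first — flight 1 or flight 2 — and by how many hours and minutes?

the second, by 9 hours 15 minutes

Flight 1 in UTC: 13:25 − 6:30 = 06:55 on May 25.
+10 hours 39 minutes → arrive 17:34 UTC on May 25.
Flight 2 in UTC: 09:41 + 7:00 = 16:41 on May 24.
+15 hours 38 minutes → arrive 08:19 UTC on May 25.
Flight 2 lands earlier by 9 hours 15 minutes.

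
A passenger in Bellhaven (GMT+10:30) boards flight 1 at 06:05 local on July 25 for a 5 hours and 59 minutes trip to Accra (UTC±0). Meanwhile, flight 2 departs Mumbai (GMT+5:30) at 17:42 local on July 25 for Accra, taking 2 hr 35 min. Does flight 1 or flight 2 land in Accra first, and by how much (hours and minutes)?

the first, by 13 hours 13 minutes

Flight 1 in UTC: 06:05 − 10:30 = 19:35 on Jul 24.
+5 hours 59 minutes → arrive 01:34 UTC on Jul 25.
Flight 2 in UTC: 17:42 − 5:30 = 12:12 on Jul 25.
+2 hours and 35 minutes → arrive 14:47 UTC on Jul 25.
Flight 1 lands earlier by 13 hours 13 minutes.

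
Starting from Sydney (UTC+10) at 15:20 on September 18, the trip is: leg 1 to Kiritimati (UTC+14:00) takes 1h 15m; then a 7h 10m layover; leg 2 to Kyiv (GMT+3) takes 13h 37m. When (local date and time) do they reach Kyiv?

06:22 on September 19

Convert departure to UTC: 15:20 − 10:00 = 05:20 UTC on Sep 18.
Add 1 hour 15 minutes leg 1 → 06:35 UTC.
Add 7 hours and 10 minutes layover in Kiritimati → 13:45 UTC.
Add 13 hours and 37 minutes leg 2 → 03:22 UTC (Sep 19).
Kyiv is UTC+3:00, so local arrival = 03:22 + 3:00 = 06:22 on Sep 19.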